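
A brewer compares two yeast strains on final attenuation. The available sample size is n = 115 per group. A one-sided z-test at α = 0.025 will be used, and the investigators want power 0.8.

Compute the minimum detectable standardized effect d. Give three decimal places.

Need Φ(δ − 1.960) = 0.8, so δ = 1.960 + 0.842 = 2.802.
δ = d·√(n/2) ⇒ d = δ/√(n/2) = 2.802/√(115/2) = 0.3695.

d ≈ 0.369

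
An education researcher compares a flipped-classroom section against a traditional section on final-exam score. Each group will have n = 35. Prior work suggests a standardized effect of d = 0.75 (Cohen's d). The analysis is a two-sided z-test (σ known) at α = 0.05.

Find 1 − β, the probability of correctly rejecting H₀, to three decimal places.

Noncentrality parameter: δ = d·√(n/2) = 0.75 × √(35/2) = 3.1375
Critical value for a two-sided test at α = 0.05: z_{α/2} = 1.960.
Power = Φ(δ − 1.960) + Φ(−δ − 1.960) = Φ(1.178) + Φ(-5.097) = 0.8805 + 0.0000 = 0.8805.

Power ≈ 0.881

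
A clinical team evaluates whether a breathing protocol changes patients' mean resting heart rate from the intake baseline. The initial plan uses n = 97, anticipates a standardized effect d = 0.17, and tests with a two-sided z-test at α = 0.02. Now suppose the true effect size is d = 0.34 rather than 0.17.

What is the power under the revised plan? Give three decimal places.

Power ≈ 0.847

With d = 0.34: δ = d·√n = 0.34 × √97 = 3.3486. Critical value z_{0.01} = 2.326.
Revised power = Φ(δ − 2.326) + Φ(−δ − 2.326) = Φ(1.022) + Φ(-5.675) = 0.8467 + 0.0000 = 0.8467.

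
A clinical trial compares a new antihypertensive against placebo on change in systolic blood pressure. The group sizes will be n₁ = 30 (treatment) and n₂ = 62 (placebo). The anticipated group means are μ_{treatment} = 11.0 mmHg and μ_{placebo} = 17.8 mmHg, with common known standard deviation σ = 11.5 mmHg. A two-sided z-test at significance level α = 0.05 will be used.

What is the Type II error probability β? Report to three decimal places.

Standardized effect: d = |μ_{treatment} − μ_{placebo}| / σ = |11.0 − 17.8| / 11.5 = 0.5913
Noncentrality parameter: δ = d / √(1/n₁ + 1/n₂) = 0.5913 / √(1/30 + 1/62) = 2.6587
Critical value for a two-sided test at α = 0.05: z_{α/2} = 1.960.
Power = Φ(δ − 1.960) + Φ(−δ − 1.960) = Φ(0.699) + Φ(-4.619) = 0.7576 + 0.0000 = 0.7577.
Type II error: β = 1 − power = 1 − 0.7577 = 0.2423.

β ≈ 0.242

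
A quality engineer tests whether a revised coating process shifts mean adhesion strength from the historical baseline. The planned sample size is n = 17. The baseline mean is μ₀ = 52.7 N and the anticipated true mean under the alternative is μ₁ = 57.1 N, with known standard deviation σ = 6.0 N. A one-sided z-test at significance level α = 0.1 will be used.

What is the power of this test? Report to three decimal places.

Power ≈ 0.959

Standardized effect: d = |μ₁ − μ₀| / σ = |57.1 − 52.7| / 6.0 = 0.7333
Noncentrality parameter: δ = d·√n = 0.7333 × √17 = 3.0236
One-sided α = 0.1 → critical value z_{0.1} = 1.282.
Power = Φ(δ − 1.282) = Φ(1.742) = 0.9593.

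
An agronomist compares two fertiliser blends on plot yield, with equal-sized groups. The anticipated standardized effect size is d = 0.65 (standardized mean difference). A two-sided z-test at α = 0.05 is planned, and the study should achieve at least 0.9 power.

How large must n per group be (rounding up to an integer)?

Set Φ(δ − 1.960) = 0.9; then δ − 1.960 = Φ⁻¹(0.9) = 1.282, giving δ = 3.242.
(Ignoring the negligible lower-tail rejection probability gives the usual closed-form inversion.)
δ = d·√(n/2) ⇒ n = 2(δ/d)² = 2 × (3.242 / 0.65)² = 49.74.
Round up to the next whole unit.

n = 50 per group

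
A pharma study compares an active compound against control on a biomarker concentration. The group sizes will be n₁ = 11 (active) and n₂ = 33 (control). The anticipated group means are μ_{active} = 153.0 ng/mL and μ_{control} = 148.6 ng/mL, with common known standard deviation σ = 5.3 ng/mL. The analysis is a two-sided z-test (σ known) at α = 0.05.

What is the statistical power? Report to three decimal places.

Standardized effect: d = |μ_{active} − μ_{control}| / σ = |153.0 − 148.6| / 5.3 = 0.8302
Noncentrality parameter: δ = d / √(1/n₁ + 1/n₂) = 0.8302 / √(1/11 + 1/33) = 2.3845
Critical value for a two-sided test at α = 0.05: z_{α/2} = 1.960.
Power = Φ(δ − 1.960) + Φ(−δ − 1.960) = Φ(0.425) + Φ(-4.344) = 0.6644 + 0.0000 = 0.6644.

Power ≈ 0.664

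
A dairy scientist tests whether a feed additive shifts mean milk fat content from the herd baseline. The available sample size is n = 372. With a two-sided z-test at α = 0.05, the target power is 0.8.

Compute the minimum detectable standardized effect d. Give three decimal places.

Need Φ(δ − 1.960) = 0.8, so δ = 1.960 + 0.842 = 2.802.
(The second rejection-region term Φ(−δ − z_{α/2}) is negligible and dropped.)
δ = d·√n ⇒ d = δ/√n = 2.802/√372 = 0.1453.

d ≈ 0.145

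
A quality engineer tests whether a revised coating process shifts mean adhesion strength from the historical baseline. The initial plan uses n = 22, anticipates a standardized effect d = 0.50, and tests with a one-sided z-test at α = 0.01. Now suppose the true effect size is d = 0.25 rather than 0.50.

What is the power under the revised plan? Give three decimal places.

With d = 0.25: δ = d·√n = 0.25 × √22 = 1.1726. Critical value z_{0.01} = 2.326.
Revised power = P(Z > 2.326 − δ) = Φ(-1.154) = 0.1243.

Power ≈ 0.124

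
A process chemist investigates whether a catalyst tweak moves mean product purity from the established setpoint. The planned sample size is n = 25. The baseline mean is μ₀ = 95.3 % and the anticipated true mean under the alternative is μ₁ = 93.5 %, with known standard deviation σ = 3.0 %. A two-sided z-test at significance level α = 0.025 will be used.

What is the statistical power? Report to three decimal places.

Power ≈ 0.776

Standardized effect: d = |μ₁ − μ₀| / σ = |93.5 − 95.3| / 3.0 = 0.6000
Noncentrality parameter: δ = d·√n = 0.6000 × √25 = 3.0000
Critical value for a two-sided test at α = 0.025: z_{α/2} = 2.241.
Power = Φ(δ − 2.241) + Φ(−δ − 2.241) = Φ(0.759) + Φ(-5.241) = 0.7760 + 0.0000 = 0.7760.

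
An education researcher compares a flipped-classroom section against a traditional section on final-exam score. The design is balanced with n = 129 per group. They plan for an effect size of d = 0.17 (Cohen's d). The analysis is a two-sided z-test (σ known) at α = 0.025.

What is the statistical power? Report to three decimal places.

Noncentrality parameter: δ = d·√(n/2) = 0.17 × √(129/2) = 1.3653
Critical value for a two-sided test at α = 0.025: z_{α/2} = 2.241.
Power = Φ(δ − 2.241) + Φ(−δ − 2.241) = Φ(-0.876) + Φ(-3.607) = 0.1905 + 0.0002 = 0.1906.

Power ≈ 0.191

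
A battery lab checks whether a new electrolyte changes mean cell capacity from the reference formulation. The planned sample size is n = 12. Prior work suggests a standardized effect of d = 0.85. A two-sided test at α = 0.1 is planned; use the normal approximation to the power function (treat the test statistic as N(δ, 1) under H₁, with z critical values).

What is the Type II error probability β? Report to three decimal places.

β ≈ 0.097

Noncentrality parameter: δ = d·√n = 0.85 × √12 = 2.9445
Critical value for a two-sided test at α = 0.1: z_{α/2} = 1.645.
Power = Φ(δ − 1.645) + Φ(−δ − 1.645) = Φ(1.300) + Φ(-4.589) = 0.9031 + 0.0000 = 0.9031.
Type II error: β = 1 − power = 1 − 0.9031 = 0.0969.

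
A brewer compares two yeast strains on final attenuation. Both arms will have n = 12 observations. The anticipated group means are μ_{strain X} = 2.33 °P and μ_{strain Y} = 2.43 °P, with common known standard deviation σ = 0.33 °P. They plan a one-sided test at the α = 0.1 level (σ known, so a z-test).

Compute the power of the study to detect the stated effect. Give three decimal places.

Standardized effect: d = |μ_{strain X} − μ_{strain Y}| / σ = |2.33 − 2.43| / 0.33 = 0.3030
Noncentrality parameter: δ = d·√(n/2) = 0.3030 × √(12/2) = 0.7423
One-sided α = 0.1 → critical value z_{0.1} = 1.282.
Power = P(Z > 1.282 − δ) = Φ(-0.539) = 0.2948.

Power ≈ 0.295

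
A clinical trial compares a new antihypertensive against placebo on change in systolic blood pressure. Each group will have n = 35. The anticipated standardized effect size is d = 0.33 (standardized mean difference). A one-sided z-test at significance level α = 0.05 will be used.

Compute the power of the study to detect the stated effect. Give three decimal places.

Noncentrality parameter: δ = d·√(n/2) = 0.33 × √(35/2) = 1.3805
Critical value for a one-sided test at α = 0.05: z_α = 1.645.
Power = P(Z > 1.645 − δ) = Φ(-0.264) = 0.3957.

Power ≈ 0.396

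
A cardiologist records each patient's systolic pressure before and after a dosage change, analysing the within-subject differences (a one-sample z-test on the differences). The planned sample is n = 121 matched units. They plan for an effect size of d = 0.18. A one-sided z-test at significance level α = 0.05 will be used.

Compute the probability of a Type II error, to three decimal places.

β ≈ 0.369

Noncentrality parameter: δ = d·√n = 0.18 × √121 = 1.9800
Critical value for a one-sided test at α = 0.05: z_α = 1.645.
Power = Φ(δ − 1.645) = Φ(0.335) = 0.6312.
Type II error: β = 1 − power = 1 − 0.6312 = 0.3688.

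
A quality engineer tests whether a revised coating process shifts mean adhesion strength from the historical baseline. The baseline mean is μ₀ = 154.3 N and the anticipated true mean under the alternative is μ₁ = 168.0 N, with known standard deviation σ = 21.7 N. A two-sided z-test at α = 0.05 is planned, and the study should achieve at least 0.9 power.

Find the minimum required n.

Standardized effect: d = |μ₁ − μ₀| / σ = |168.0 − 154.3| / 21.7 = 0.6313
For power 0.9 need Φ(δ − z_{0.025}) = 0.9, so δ = z_{0.025} + z_{0.10} = 1.960 + 1.282 = 3.242.
(The Φ(−δ − z_{α/2}) term is vanishingly small for δ > 0 and is dropped in the standard sample-size formula.)
δ = d·√n ⇒ n = (δ/d)² = (3.242 / 0.6313)² = 26.36.
Round up to the next whole unit.

n = 27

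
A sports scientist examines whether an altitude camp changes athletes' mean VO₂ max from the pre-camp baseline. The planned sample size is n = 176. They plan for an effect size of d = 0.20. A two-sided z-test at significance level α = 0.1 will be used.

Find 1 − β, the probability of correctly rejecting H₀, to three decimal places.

Power ≈ 0.843

Noncentrality parameter: δ = d·√n = 0.20 × √176 = 2.6533
Critical value for a two-sided test at α = 0.1: z_{α/2} = 1.645.
Power = Φ(δ − 1.645) + Φ(−δ − 1.645) = Φ(1.008) + Φ(-4.298) = 0.8434 + 0.0000 = 0.8434.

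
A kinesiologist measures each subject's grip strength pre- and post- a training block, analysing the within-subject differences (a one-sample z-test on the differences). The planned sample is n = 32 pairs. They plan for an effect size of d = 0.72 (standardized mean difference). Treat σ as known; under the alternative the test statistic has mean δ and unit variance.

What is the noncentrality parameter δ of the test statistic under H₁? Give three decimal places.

δ ≈ 4.073

δ = d·√n = 0.72 × √32 = 4.0729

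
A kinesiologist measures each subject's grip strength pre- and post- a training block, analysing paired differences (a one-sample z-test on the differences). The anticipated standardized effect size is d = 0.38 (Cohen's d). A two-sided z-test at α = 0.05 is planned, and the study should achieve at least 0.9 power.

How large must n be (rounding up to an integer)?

n = 73

For power 0.9 need Φ(δ − z_{0.025}) = 0.9, so δ = z_{0.025} + z_{0.10} = 1.960 + 1.282 = 3.242.
(The Φ(−δ − z_{α/2}) term is vanishingly small for δ > 0 and is dropped in the standard sample-size formula.)
δ = d·√n ⇒ n = (δ/d)² = (3.242 / 0.38)² = 72.77.
Rounding up, n = 73.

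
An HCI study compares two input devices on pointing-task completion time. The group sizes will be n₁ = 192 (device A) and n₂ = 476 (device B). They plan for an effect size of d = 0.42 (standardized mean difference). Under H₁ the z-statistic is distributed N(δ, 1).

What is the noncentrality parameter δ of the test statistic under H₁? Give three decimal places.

δ = d / √(1/n₁ + 1/n₂) = 0.42 / √(1/192 + 1/476) = 4.9126

δ ≈ 4.913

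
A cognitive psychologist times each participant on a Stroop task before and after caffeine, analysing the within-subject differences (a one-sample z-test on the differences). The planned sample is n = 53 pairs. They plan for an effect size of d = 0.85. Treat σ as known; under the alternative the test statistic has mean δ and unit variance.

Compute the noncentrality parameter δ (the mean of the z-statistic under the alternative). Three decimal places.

δ = d·√n = 0.85 × √53 = 6.1881

δ ≈ 6.188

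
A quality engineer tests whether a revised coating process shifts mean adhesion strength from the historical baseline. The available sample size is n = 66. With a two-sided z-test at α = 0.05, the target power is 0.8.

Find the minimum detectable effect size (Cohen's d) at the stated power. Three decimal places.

d ≈ 0.345

Required noncentrality: δ = z_{0.025} + z_{0.20} = 1.960 + 0.842 = 2.802.
(The second rejection-region term Φ(−δ − z_{α/2}) is negligible and dropped.)
δ = d·√n ⇒ d = δ/√n = 2.802/√66 = 0.3449.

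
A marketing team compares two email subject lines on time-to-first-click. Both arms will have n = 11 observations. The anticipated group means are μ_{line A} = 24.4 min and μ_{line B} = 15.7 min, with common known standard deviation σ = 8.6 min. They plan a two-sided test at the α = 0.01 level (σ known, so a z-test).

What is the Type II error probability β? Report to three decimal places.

Standardized effect: d = |μ_{line A} − μ_{line B}| / σ = |24.4 − 15.7| / 8.6 = 1.0116
Noncentrality parameter: δ = d·√(n/2) = 1.0116 × √(11/2) = 2.3725
Critical value for a two-sided test at α = 0.01: z_{α/2} = 2.576.
Power = Φ(δ − 2.576) + Φ(−δ − 2.576) = Φ(-0.203) + Φ(-4.948) = 0.4194 + 0.0000 = 0.4194.
Type II error: β = 1 − power = 1 − 0.4194 = 0.5806.

β ≈ 0.581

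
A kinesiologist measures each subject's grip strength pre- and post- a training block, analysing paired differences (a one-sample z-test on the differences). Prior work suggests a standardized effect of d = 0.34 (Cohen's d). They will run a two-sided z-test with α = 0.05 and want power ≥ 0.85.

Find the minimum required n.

n = 78

Set Φ(δ − 1.960) = 0.85; then δ − 1.960 = Φ⁻¹(0.85) = 1.036, giving δ = 2.996.
(Ignoring the negligible lower-tail rejection probability gives the usual closed-form inversion.)
δ = d·√n ⇒ n = (δ/d)² = (2.996 / 0.34)² = 77.67.
Rounding up, n = 78.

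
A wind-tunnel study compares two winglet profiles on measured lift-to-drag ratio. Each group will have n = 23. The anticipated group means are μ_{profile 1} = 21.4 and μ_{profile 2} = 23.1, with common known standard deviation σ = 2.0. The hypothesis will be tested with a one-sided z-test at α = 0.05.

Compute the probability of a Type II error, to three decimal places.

β ≈ 0.108

Standardized effect: d = |μ_{profile 1} − μ_{profile 2}| / σ = |21.4 − 23.1| / 2.0 = 0.8500
Noncentrality parameter: δ = d·√(n/2) = 0.8500 × √(23/2) = 2.8825
Critical value for a one-sided test at α = 0.05: z_α = 1.645.
Power = P(Z > 1.645 − δ) = Φ(1.238) = 0.8921.
Type II error: β = 1 − power = 1 − 0.8921 = 0.1079.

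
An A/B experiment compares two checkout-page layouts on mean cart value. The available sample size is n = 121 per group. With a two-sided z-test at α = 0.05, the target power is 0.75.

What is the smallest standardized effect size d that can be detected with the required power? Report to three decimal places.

Required noncentrality: δ = z_{0.025} + z_{0.25} = 1.960 + 0.674 = 2.634.
(Lower-tail contribution to power is negligible for δ > 0.)
δ = d·√(n/2) ⇒ d = δ/√(n/2) = 2.634/√(121/2) = 0.3387.

d ≈ 0.339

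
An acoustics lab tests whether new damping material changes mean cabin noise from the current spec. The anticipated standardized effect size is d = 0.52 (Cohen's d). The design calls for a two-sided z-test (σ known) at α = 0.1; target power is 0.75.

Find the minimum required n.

For power 0.75 need Φ(δ − z_{0.05}) = 0.75, so δ = z_{0.05} + z_{0.25} = 1.645 + 0.674 = 2.319.
(Ignoring the negligible lower-tail rejection probability gives the usual closed-form inversion.)
δ = d·√n ⇒ n = (δ/d)² = (2.319 / 0.52)² = 19.89.
Round up to the next whole unit.

n = 20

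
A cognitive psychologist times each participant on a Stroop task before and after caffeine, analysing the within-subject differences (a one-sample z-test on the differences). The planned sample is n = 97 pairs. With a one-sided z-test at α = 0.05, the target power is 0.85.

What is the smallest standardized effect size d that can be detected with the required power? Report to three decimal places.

d ≈ 0.272

Need Φ(δ − 1.645) = 0.85, so δ = 1.645 + 1.036 = 2.681.
δ = d·√n ⇒ d = δ/√n = 2.681/√97 = 0.2722.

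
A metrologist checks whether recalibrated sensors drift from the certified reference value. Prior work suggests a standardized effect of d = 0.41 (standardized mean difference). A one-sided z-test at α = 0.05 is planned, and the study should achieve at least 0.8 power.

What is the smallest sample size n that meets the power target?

For power 0.8 need Φ(δ − z_{0.05}) = 0.8, so δ = z_{0.05} + z_{0.20} = 1.645 + 0.842 = 2.486.
δ = d·√n ⇒ n = (δ/d)² = (2.486 / 0.41)² = 36.78.
Round up to the next whole unit.

n = 37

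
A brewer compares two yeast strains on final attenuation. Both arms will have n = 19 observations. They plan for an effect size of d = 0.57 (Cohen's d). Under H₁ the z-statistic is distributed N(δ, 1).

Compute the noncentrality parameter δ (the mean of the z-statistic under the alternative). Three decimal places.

δ = d·√(n/2) = 0.57 × √(19/2) = 1.7569

δ ≈ 1.757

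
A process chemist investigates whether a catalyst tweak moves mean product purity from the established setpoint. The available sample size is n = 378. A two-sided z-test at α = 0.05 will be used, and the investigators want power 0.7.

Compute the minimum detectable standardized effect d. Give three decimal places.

Need Φ(δ − 1.960) = 0.7, so δ = 1.960 + 0.524 = 2.484.
(Lower-tail contribution to power is negligible for δ > 0.)
δ = d·√n ⇒ d = δ/√n = 2.484/√378 = 0.1278.

d ≈ 0.128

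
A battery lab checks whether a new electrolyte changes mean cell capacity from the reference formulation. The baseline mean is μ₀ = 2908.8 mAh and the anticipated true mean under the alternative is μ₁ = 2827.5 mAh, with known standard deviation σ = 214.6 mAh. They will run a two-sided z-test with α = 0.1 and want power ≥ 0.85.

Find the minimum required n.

Standardized effect: d = |μ₁ − μ₀| / σ = |2827.5 − 2908.8| / 214.6 = 0.3788
For power 0.85 need Φ(δ − z_{0.05}) = 0.85, so δ = z_{0.05} + z_{0.15} = 1.645 + 1.036 = 2.681.
(For δ > 0 the lower-tail rejection region contributes negligibly to power, so the one-term inversion is standard.)
δ = d·√n ⇒ n = (δ/d)² = (2.681 / 0.3788)² = 50.09.
Round up to the next whole unit.

n = 51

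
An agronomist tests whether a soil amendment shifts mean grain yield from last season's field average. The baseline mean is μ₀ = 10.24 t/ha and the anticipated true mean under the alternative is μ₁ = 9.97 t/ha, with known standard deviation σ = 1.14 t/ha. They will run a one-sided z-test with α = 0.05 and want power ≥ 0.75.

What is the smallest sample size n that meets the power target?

n = 96

Standardized effect: d = |μ₁ − μ₀| / σ = |9.97 − 10.24| / 1.14 = 0.2368
For power 0.75 need Φ(δ − z_{0.05}) = 0.75, so δ = z_{0.05} + z_{0.25} = 1.645 + 0.674 = 2.319.
δ = d·√n ⇒ n = (δ/d)² = (2.319 / 0.2368)² = 95.90.
Round up to the next whole unit.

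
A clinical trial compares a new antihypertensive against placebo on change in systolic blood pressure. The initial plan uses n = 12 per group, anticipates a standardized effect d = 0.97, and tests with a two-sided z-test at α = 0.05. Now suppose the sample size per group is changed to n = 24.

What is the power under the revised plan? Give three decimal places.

With n = 24 per group: δ = d·√(n/2) = 0.97 × √(24/2) = 3.3602. Critical value z_{0.025} = 1.960.
Revised power = Φ(δ − 1.960) + Φ(−δ − 1.960) = Φ(1.400) + Φ(-5.320) = 0.9193 + 0.0000 = 0.9193.

Power ≈ 0.919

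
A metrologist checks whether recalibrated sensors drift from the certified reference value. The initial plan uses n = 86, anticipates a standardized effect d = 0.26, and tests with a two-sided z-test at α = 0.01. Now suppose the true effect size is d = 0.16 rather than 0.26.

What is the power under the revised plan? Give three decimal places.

With d = 0.16: δ = d·√n = 0.16 × √86 = 1.4838. Critical value z_{0.005} = 2.576.
Revised power = Φ(δ − 2.576) + Φ(−δ − 2.576) = Φ(-1.092) + Φ(-4.060) = 0.1374 + 0.0000 = 0.1374.

Power ≈ 0.137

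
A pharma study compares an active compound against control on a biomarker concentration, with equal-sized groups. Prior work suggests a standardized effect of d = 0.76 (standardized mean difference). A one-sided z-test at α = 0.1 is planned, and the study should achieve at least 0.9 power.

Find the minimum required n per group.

Set Φ(δ − 1.282) = 0.9; then δ − 1.282 = Φ⁻¹(0.9) = 1.282, giving δ = 2.563.
δ = d·√(n/2) ⇒ n = 2(δ/d)² = 2 × (2.563 / 0.76)² = 22.75.
Round up to the next whole unit.

n = 23 per group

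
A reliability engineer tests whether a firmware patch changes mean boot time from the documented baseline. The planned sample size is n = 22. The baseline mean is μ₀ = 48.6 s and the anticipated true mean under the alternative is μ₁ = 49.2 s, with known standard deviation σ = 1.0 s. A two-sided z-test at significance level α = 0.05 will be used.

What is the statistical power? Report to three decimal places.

Standardized effect: d = |μ₁ − μ₀| / σ = |49.2 − 48.6| / 1.0 = 0.6000
Noncentrality parameter: δ = d·√n = 0.6000 × √22 = 2.8142
Two-sided α = 0.05 → critical value z_{0.025} = 1.960.
Power = Φ(δ − 1.960) + Φ(−δ − 1.960) = Φ(0.854) + Φ(-4.774) = 0.8035 + 0.0000 = 0.8035.

Power ≈ 0.804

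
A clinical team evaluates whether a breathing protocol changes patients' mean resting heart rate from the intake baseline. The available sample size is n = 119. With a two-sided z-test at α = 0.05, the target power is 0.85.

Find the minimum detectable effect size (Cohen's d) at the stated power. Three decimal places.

d ≈ 0.275

Need Φ(δ − 1.960) = 0.85, so δ = 1.960 + 1.036 = 2.996.
(The second rejection-region term Φ(−δ − z_{α/2}) is negligible and dropped.)
δ = d·√n ⇒ d = δ/√n = 2.996/√119 = 0.2747.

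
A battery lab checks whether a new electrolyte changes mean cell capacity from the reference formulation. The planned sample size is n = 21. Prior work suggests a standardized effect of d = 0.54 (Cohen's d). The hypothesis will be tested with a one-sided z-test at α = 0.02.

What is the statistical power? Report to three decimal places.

Noncentrality parameter: δ = d·√n = 0.54 × √21 = 2.4746
One-sided α = 0.02 → critical value z_{0.02} = 2.054.
Power = Φ(δ − 2.054) = Φ(0.421) = 0.6631.

Power ≈ 0.663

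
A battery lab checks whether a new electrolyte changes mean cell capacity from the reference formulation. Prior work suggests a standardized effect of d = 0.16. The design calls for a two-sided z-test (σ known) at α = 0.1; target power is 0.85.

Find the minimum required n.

Set Φ(δ − 1.645) = 0.85; then δ − 1.645 = Φ⁻¹(0.85) = 1.036, giving δ = 2.681.
(For δ > 0 the lower-tail rejection region contributes negligibly to power, so the one-term inversion is standard.)
δ = d·√n ⇒ n = (δ/d)² = (2.681 / 0.16)² = 280.83.
Rounding up, n = 281.

n = 281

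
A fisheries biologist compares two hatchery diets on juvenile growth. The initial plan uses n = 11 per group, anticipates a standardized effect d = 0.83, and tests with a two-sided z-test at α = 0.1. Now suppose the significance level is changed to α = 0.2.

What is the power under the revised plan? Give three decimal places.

Power ≈ 0.748

δ = d·√(n/2) = 0.83 × √(11/2) = 1.9465 (unchanged). New critical value: z_{0.1} = 1.282.
Revised power = Φ(δ − 1.282) + Φ(−δ − 1.282) = Φ(0.665) + Φ(-3.228) = 0.7470 + 0.0006 = 0.7476.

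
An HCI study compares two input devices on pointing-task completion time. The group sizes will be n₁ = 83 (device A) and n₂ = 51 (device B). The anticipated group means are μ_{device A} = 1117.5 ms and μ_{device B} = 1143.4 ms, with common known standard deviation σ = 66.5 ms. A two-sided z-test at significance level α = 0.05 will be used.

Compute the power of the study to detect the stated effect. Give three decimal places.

Power ≈ 0.591

Standardized effect: d = |μ_{device A} − μ_{device B}| / σ = |1117.5 − 1143.4| / 66.5 = 0.3895
Noncentrality parameter: δ = d / √(1/n₁ + 1/n₂) = 0.3895 / √(1/83 + 1/51) = 2.1890
Critical value for a two-sided test at α = 0.05: z_{α/2} = 1.960.
Power = Φ(δ − 1.960) + Φ(−δ − 1.960) = Φ(0.229) + Φ(-4.149) = 0.5906 + 0.0000 = 0.5906.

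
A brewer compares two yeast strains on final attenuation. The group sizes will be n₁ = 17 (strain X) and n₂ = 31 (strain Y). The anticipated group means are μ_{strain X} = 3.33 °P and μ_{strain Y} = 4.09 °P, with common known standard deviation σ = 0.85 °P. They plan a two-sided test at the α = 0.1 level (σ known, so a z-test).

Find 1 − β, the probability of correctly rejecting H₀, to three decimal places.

Standardized effect: d = |μ_{strain X} − μ_{strain Y}| / σ = |3.33 − 4.09| / 0.85 = 0.8941
Noncentrality parameter: δ = d / √(1/n₁ + 1/n₂) = 0.8941 / √(1/17 + 1/31) = 2.9626
Two-sided α = 0.1 → critical value z_{0.05} = 1.645.
Power = Φ(δ − 1.645) + Φ(−δ − 1.645) = Φ(1.318) + Φ(-4.607) = 0.9062 + 0.0000 = 0.9062.

Power ≈ 0.906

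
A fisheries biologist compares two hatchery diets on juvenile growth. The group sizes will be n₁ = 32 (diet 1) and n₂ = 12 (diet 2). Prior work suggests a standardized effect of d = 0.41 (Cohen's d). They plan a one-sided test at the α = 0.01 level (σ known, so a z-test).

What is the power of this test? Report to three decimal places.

Noncentrality parameter: δ = d / √(1/n₁ + 1/n₂) = 0.41 / √(1/32 + 1/12) = 1.2112
Critical value for a one-sided test at α = 0.01: z_α = 2.326.
Power = Φ(δ − 2.326) = Φ(-1.115) = 0.1324.

Power ≈ 0.132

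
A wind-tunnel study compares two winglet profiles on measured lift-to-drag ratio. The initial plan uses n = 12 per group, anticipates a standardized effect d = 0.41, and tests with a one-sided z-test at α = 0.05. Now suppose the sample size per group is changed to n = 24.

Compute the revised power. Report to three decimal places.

Power ≈ 0.411

With n = 24 per group: δ = d·√(n/2) = 0.41 × √(24/2) = 1.4203. Critical value z_{0.05} = 1.645.
Revised power = Φ(δ − 1.645) = Φ(-0.225) = 0.4112.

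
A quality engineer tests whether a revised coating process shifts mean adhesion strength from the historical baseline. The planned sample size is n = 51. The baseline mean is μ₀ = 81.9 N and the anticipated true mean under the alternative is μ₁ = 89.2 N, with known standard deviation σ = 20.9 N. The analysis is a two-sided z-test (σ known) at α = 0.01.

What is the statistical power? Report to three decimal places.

Power ≈ 0.468

Standardized effect: d = |μ₁ − μ₀| / σ = |89.2 − 81.9| / 20.9 = 0.3493
Noncentrality parameter: δ = d·√n = 0.3493 × √51 = 2.4944
Two-sided α = 0.01 → critical value z_{0.005} = 2.576.
Power = Φ(δ − 2.576) + Φ(−δ − 2.576) = Φ(-0.081) + Φ(-5.070) = 0.4675 + 0.0000 = 0.4675.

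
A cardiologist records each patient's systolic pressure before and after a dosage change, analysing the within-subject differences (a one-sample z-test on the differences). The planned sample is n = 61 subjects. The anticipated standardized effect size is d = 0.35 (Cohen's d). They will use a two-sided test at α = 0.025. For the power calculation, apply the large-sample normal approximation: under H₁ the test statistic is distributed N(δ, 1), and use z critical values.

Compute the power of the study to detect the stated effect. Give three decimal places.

Power ≈ 0.689

Noncentrality parameter: δ = d·√n = 0.35 × √61 = 2.7336
Two-sided α = 0.025 → critical value z_{0.0125} = 2.241.
Power = Φ(δ − 2.241) + Φ(−δ − 2.241) = Φ(0.492) + Φ(-4.975) = 0.6887 + 0.0000 = 0.6887.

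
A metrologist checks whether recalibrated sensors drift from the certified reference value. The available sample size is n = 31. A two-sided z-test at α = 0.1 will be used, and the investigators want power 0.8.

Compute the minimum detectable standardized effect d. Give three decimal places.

d ≈ 0.447

Need Φ(δ − 1.645) = 0.8, so δ = 1.645 + 0.842 = 2.486.
(Lower-tail contribution to power is negligible for δ > 0.)
δ = d·√n ⇒ d = δ/√n = 2.486/√31 = 0.4466.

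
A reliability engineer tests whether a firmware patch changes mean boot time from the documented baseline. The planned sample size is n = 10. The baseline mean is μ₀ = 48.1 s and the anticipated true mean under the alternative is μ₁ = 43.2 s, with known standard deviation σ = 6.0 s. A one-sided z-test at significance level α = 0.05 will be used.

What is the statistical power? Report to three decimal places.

Power ≈ 0.826

Standardized effect: d = |μ₁ − μ₀| / σ = |43.2 − 48.1| / 6.0 = 0.8167
Noncentrality parameter: δ = d·√n = 0.8167 × √10 = 2.5825
Critical value for a one-sided test at α = 0.05: z_α = 1.645.
Power = P(Z > 1.645 − δ) = Φ(0.938) = 0.8258.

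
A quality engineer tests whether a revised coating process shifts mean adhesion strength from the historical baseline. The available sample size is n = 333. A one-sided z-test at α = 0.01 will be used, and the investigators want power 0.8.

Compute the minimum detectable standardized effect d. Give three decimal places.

d ≈ 0.174

Required noncentrality: δ = z_{0.01} + z_{0.20} = 2.326 + 0.842 = 3.168.
δ = d·√n ⇒ d = δ/√n = 3.168/√333 = 0.1736.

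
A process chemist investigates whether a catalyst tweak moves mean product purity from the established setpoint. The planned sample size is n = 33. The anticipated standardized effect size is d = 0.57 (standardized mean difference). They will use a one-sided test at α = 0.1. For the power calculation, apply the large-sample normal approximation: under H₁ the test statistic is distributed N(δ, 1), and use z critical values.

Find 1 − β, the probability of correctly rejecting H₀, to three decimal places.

Noncentrality parameter: δ = d·√n = 0.57 × √33 = 3.2744
Critical value for a one-sided test at α = 0.1: z_α = 1.282.
Power = P(Z > 1.282 − δ) = Φ(1.993) = 0.9769.

Power ≈ 0.977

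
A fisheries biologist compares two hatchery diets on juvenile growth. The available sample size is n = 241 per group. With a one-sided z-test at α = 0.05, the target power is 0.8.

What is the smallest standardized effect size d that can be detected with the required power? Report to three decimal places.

Required noncentrality: δ = z_{0.05} + z_{0.20} = 1.645 + 0.842 = 2.486.
δ = d·√(n/2) ⇒ d = δ/√(n/2) = 2.486/√(241/2) = 0.2265.

d ≈ 0.227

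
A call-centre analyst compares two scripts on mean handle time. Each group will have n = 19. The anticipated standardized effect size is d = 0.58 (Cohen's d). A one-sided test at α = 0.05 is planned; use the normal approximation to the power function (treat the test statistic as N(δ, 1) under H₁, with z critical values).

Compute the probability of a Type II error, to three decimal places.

Noncentrality parameter: δ = d·√(n/2) = 0.58 × √(19/2) = 1.7877
Critical value for a one-sided test at α = 0.05: z_α = 1.645.
Power = Φ(δ − 1.645) = Φ(0.143) = 0.5568.
Type II error: β = 1 − power = 1 − 0.5568 = 0.4432.

β ≈ 0.443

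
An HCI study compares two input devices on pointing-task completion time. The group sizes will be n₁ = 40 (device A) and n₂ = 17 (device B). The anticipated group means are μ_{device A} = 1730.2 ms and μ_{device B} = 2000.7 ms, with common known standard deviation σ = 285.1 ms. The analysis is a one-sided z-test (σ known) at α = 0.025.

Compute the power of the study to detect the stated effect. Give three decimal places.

Power ≈ 0.906

Standardized effect: d = |μ_{device A} − μ_{device B}| / σ = |1730.2 − 2000.7| / 285.1 = 0.9488
Noncentrality parameter: δ = d / √(1/n₁ + 1/n₂) = 0.9488 / √(1/40 + 1/17) = 3.2771
Critical value for a one-sided test at α = 0.025: z_α = 1.960.
Power = Φ(δ − 1.960) = Φ(1.317) = 0.9061.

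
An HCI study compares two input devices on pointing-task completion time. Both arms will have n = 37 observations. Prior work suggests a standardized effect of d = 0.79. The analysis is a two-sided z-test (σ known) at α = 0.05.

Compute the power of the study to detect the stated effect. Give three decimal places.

Noncentrality parameter: δ = d·√(n/2) = 0.79 × √(37/2) = 3.3979
Critical value for a two-sided test at α = 0.05: z_{α/2} = 1.960.
Power = Φ(δ − 1.960) + Φ(−δ − 1.960) = Φ(1.438) + Φ(-5.358) = 0.9248 + 0.0000 = 0.9248.

Power ≈ 0.925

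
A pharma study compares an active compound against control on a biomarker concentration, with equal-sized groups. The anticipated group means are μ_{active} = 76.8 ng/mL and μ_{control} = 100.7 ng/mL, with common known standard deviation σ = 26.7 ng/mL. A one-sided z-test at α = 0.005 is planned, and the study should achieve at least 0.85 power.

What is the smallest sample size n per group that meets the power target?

n = 33 per group

Standardized effect: d = |μ_{active} − μ_{control}| / σ = |76.8 − 100.7| / 26.7 = 0.8951
Set Φ(δ − 2.576) = 0.85; then δ − 2.576 = Φ⁻¹(0.85) = 1.036, giving δ = 3.612.
δ = d·√(n/2) ⇒ n = 2(δ/d)² = 2 × (3.612 / 0.8951)² = 32.57.
Round up to the next whole unit.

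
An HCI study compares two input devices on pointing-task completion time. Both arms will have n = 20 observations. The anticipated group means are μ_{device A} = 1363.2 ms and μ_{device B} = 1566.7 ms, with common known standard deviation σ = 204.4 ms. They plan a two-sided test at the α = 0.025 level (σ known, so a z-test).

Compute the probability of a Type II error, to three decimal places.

β ≈ 0.182

Standardized effect: d = |μ_{device A} − μ_{device B}| / σ = |1363.2 − 1566.7| / 204.4 = 0.9956
Noncentrality parameter: δ = d·√(n/2) = 0.9956 × √(20/2) = 3.1484
Critical value for a two-sided test at α = 0.025: z_{α/2} = 2.241.
Power = Φ(δ − 2.241) + Φ(−δ − 2.241) = Φ(0.907) + Φ(-5.390) = 0.8178 + 0.0000 = 0.8178.
Type II error: β = 1 − power = 1 − 0.8178 = 0.1822.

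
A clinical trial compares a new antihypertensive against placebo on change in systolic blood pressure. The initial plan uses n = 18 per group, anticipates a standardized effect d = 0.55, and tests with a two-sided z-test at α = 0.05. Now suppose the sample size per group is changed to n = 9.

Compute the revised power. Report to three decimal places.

With n = 9 per group: δ = d·√(n/2) = 0.55 × √(9/2) = 1.1667. Critical value z_{0.025} = 1.960.
Revised power = Φ(δ − 1.960) + Φ(−δ − 1.960) = Φ(-0.793) + Φ(-3.127) = 0.2138 + 0.0009 = 0.2147.

Power ≈ 0.215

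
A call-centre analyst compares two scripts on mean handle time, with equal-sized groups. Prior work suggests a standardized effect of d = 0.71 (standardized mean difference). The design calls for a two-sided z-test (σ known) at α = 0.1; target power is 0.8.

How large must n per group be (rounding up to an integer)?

n = 25 per group

For power 0.8 need Φ(δ − z_{0.05}) = 0.8, so δ = z_{0.05} + z_{0.20} = 1.645 + 0.842 = 2.486.
(Ignoring the negligible lower-tail rejection probability gives the usual closed-form inversion.)
δ = d·√(n/2) ⇒ n = 2(δ/d)² = 2 × (2.486 / 0.71)² = 24.53.
Round up to the next whole unit.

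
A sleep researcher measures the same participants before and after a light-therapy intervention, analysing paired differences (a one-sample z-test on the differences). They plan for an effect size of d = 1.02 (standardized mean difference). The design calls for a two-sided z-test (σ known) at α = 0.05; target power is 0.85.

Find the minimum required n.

For power 0.85 need Φ(δ − z_{0.025}) = 0.85, so δ = z_{0.025} + z_{0.15} = 1.960 + 1.036 = 2.996.
(The Φ(−δ − z_{α/2}) term is vanishingly small for δ > 0 and is dropped in the standard sample-size formula.)
δ = d·√n ⇒ n = (δ/d)² = (2.996 / 1.02)² = 8.63.
Round up to the next whole unit.

n = 9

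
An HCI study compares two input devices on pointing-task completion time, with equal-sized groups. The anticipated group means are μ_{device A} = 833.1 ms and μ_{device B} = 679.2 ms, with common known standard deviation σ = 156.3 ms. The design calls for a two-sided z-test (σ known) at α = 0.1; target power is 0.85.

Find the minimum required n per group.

n = 15 per group

Standardized effect: d = |μ_{device A} − μ_{device B}| / σ = |833.1 − 679.2| / 156.3 = 0.9846
Set Φ(δ − 1.645) = 0.85; then δ − 1.645 = Φ⁻¹(0.85) = 1.036, giving δ = 2.681.
(For δ > 0 the lower-tail rejection region contributes negligibly to power, so the one-term inversion is standard.)
δ = d·√(n/2) ⇒ n = 2(δ/d)² = 2 × (2.681 / 0.9846)² = 14.83.
Rounding up, n = 15 per group.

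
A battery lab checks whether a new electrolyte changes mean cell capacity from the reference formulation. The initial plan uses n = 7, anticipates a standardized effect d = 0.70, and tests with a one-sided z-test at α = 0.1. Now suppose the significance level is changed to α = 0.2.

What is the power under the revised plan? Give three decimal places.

δ = d·√n = 0.70 × √7 = 1.8520 (unchanged). New critical value: z_{0.2} = 0.842.
Revised power = Φ(δ − 0.842) = Φ(1.010) = 0.8438.

Power ≈ 0.844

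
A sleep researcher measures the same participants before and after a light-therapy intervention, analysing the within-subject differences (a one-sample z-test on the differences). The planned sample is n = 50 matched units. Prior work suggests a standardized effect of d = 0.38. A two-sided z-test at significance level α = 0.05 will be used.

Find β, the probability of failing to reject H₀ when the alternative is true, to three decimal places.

β ≈ 0.234

Noncentrality parameter: δ = d·√n = 0.38 × √50 = 2.6870
Critical value for a two-sided test at α = 0.05: z_{α/2} = 1.960.
Power = Φ(δ − 1.960) + Φ(−δ − 1.960) = Φ(0.727) + Φ(-4.647) = 0.7664 + 0.0000 = 0.7664.
Type II error: β = 1 − power = 1 − 0.7664 = 0.2336.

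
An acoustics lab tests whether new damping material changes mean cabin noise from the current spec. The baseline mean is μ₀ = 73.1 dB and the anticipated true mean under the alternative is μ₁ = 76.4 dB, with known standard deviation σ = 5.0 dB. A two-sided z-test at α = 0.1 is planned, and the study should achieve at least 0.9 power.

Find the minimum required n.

Standardized effect: d = |μ₁ − μ₀| / σ = |76.4 − 73.1| / 5.0 = 0.6600
For power 0.9 need Φ(δ − z_{0.05}) = 0.9, so δ = z_{0.05} + z_{0.10} = 1.645 + 1.282 = 2.926.
(Ignoring the negligible lower-tail rejection probability gives the usual closed-form inversion.)
δ = d·√n ⇒ n = (δ/d)² = (2.926 / 0.6600)² = 19.66.
Round up to the next whole unit.

n = 20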